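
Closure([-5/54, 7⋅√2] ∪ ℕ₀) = [-5/54, 7⋅√2] ∪ ℕ₀ ∪ (ℕ₀ \ (-5/54, 7⋅√2))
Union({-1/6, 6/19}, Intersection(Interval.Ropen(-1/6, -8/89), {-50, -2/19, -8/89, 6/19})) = {-1/6, -2/19, 6/19}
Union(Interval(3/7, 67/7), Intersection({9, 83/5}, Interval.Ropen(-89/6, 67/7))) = Interval(3/7, 67/7)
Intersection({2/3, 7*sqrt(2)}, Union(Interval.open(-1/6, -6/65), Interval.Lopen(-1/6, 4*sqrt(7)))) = {2/3, 7*sqrt(2)}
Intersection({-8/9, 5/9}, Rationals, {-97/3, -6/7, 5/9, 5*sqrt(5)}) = {5/9}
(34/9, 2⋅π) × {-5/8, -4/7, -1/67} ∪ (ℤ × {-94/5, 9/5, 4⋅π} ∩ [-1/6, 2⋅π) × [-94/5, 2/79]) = ({0, 1, …, 6} × {-94/5}) ∪ ((34/9, 2⋅π) × {-5/8, -4/7, -1/67})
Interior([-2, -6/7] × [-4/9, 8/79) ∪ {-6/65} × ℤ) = (-2, -6/7) × ((-4/9, 8/79) ∪ ((-4/9, 8/79) \ ℤ))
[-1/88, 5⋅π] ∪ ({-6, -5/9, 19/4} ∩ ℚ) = {-6, -5/9} ∪ [-1/88, 5⋅π]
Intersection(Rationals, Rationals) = Rationals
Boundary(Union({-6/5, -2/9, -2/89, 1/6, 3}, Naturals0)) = Union({-6/5, -2/9, -2/89, 1/6}, Naturals0)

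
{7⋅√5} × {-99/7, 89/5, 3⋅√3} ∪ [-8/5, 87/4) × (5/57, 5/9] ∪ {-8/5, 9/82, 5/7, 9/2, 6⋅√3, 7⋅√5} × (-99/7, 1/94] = ([-8/5, 87/4) × (5/57, 5/9]) ∪ ({7⋅√5} × {-99/7, 89/5, 3⋅√3}) ∪ ({-8/5, 9/82, 5/7, 9/2, 6⋅√3, 7⋅√5} × (-99/7, 1/94])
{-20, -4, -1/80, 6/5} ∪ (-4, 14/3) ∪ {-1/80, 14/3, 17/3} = {-20, 17/3} ∪ [-4, 14/3]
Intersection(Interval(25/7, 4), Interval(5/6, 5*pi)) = Interval(25/7, 4)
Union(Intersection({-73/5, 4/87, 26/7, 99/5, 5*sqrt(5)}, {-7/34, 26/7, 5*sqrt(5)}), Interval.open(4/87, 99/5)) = Interval.open(4/87, 99/5)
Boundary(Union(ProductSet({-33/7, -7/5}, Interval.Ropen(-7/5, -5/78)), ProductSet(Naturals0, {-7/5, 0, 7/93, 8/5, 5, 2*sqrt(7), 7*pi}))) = Union(ProductSet({-33/7, -7/5}, Interval(-7/5, -5/78)), ProductSet(Naturals0, {-7/5, 0, 7/93, 8/5, 5, 2*sqrt(7), 7*pi}))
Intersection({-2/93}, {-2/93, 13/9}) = {-2/93}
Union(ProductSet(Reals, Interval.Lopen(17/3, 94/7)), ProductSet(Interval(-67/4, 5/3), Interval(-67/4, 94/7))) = Union(ProductSet(Interval(-67/4, 5/3), Interval(-67/4, 94/7)), ProductSet(Reals, Interval.Lopen(17/3, 94/7)))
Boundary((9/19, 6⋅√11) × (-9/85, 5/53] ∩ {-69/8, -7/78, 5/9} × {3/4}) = ∅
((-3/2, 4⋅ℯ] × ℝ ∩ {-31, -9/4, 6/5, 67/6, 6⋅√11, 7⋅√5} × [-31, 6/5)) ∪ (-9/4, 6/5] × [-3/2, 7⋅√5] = ({6/5} × [-31, 6/5)) ∪ ((-9/4, 6/5] × [-3/2, 7⋅√5])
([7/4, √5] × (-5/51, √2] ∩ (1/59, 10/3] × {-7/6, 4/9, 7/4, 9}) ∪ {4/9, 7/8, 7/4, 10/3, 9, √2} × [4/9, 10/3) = ([7/4, √5] × {4/9}) ∪ ({4/9, 7/8, 7/4, 10/3, 9, √2} × [4/9, 10/3))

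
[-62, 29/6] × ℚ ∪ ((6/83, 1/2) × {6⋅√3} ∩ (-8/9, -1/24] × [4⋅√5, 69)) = [-62, 29/6] × ℚ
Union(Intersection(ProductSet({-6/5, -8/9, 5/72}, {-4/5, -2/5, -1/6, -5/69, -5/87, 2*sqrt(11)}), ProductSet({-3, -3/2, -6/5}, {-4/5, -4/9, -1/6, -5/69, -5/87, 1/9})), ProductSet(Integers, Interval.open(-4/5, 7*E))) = Union(ProductSet({-6/5}, {-4/5, -1/6, -5/69, -5/87}), ProductSet(Integers, Interval.open(-4/5, 7*E)))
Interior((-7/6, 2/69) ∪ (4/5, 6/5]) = (-7/6, 2/69) ∪ (4/5, 6/5)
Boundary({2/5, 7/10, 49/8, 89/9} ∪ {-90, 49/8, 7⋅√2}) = {-90, 2/5, 7/10, 49/8, 89/9, 7⋅√2}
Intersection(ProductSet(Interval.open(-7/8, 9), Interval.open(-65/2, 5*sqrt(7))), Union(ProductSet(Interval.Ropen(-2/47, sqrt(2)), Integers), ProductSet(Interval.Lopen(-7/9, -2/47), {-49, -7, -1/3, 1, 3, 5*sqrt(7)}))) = Union(ProductSet(Interval.Lopen(-7/9, -2/47), {-7, -1/3, 1, 3}), ProductSet(Interval.Ropen(-2/47, sqrt(2)), Range(-32, 14, 1)))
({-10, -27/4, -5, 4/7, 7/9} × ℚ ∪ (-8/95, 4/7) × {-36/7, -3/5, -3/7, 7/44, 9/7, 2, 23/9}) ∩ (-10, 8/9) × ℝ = ({-27/4, -5, 4/7, 7/9} × ℚ) ∪ ((-8/95, 4/7) × {-36/7, -3/5, -3/7, 7/44, 9/7, 2, 23/9})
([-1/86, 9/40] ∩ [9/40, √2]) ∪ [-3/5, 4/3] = [-3/5, 4/3]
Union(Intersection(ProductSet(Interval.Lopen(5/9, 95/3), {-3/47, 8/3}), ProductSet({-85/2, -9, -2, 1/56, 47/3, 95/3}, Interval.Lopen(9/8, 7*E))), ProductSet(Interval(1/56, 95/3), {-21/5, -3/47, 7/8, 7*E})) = Union(ProductSet({47/3, 95/3}, {8/3}), ProductSet(Interval(1/56, 95/3), {-21/5, -3/47, 7/8, 7*E}))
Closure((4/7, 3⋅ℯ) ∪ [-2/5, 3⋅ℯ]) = [-2/5, 3⋅ℯ]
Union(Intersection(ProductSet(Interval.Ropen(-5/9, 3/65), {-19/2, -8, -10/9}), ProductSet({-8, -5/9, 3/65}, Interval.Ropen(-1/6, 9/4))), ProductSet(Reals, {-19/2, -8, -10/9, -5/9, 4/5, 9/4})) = ProductSet(Reals, {-19/2, -8, -10/9, -5/9, 4/5, 9/4})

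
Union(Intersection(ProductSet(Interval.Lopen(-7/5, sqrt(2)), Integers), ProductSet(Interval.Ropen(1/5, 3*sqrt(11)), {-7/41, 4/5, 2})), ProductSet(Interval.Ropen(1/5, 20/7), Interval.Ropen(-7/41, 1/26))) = Union(ProductSet(Interval.Ropen(1/5, 20/7), Interval.Ropen(-7/41, 1/26)), ProductSet(Interval(1/5, sqrt(2)), {2}))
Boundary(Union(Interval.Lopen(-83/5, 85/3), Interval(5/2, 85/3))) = {-83/5, 85/3}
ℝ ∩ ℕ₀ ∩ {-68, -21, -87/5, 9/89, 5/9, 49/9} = ∅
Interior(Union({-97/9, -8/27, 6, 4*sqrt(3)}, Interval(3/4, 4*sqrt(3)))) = Interval.open(3/4, 4*sqrt(3))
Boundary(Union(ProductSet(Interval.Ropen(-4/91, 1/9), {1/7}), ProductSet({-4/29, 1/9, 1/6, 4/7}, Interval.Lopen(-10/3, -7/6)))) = Union(ProductSet({-4/29, 1/9, 1/6, 4/7}, Interval(-10/3, -7/6)), ProductSet(Interval(-4/91, 1/9), {1/7}))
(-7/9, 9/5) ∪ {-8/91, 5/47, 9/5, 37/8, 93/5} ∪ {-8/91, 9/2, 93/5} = (-7/9, 9/5] ∪ {9/2, 37/8, 93/5}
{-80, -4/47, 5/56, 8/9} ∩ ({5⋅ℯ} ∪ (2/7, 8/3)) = {8/9}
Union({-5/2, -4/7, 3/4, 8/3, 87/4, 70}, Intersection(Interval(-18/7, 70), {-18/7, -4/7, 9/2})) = {-18/7, -5/2, -4/7, 3/4, 8/3, 9/2, 87/4, 70}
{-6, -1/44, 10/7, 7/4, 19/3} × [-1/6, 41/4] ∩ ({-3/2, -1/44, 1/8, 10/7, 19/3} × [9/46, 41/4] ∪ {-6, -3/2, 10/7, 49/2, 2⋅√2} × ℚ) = ({-1/44, 10/7, 19/3} × [9/46, 41/4]) ∪ ({-6, 10/7} × (ℚ ∩ [-1/6, 41/4]))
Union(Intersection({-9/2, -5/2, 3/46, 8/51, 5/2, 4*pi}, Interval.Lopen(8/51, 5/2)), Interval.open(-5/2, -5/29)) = Union({5/2}, Interval.open(-5/2, -5/29))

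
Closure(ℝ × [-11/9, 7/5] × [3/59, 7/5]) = ℝ × [-11/9, 7/5] × [3/59, 7/5]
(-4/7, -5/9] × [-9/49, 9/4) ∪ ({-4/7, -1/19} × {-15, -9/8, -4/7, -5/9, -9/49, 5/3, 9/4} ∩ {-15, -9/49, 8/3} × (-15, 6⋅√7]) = (-4/7, -5/9] × [-9/49, 9/4)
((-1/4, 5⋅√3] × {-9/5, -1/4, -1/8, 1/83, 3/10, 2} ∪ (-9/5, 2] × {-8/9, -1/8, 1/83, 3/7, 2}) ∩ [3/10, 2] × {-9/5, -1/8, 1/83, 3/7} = [3/10, 2] × {-9/5, -1/8, 1/83, 3/7}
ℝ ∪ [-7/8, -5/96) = (-∞, ∞)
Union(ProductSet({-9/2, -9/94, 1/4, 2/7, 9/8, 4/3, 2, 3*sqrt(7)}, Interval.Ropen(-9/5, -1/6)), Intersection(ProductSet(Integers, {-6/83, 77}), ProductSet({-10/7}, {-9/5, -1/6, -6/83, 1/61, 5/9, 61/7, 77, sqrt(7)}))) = ProductSet({-9/2, -9/94, 1/4, 2/7, 9/8, 4/3, 2, 3*sqrt(7)}, Interval.Ropen(-9/5, -1/6))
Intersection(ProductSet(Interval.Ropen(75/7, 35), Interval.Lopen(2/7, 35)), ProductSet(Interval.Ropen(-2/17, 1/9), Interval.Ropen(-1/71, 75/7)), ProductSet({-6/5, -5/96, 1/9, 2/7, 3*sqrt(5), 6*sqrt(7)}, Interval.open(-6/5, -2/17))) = EmptySet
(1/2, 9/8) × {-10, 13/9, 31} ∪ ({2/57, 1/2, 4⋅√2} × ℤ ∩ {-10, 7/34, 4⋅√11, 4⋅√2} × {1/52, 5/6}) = (1/2, 9/8) × {-10, 13/9, 31}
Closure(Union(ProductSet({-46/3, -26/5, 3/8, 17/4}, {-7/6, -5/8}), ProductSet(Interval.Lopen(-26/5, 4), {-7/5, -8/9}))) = Union(ProductSet({-46/3, -26/5, 3/8, 17/4}, {-7/6, -5/8}), ProductSet(Interval(-26/5, 4), {-7/5, -8/9}))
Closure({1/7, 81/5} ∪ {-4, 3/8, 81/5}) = {-4, 1/7, 3/8, 81/5}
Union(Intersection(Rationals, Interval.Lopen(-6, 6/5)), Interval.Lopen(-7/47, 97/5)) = Union(Intersection(Interval.Lopen(-6, 6/5), Rationals), Interval(-7/47, 97/5))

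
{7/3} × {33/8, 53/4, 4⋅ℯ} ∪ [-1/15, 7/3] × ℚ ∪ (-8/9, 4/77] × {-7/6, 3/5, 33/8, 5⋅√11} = ([-1/15, 7/3] × ℚ) ∪ ({7/3} × {33/8, 53/4, 4⋅ℯ}) ∪ ((-8/9, 4/77] × {-7/6, 3/5, 33/8, 5⋅√11})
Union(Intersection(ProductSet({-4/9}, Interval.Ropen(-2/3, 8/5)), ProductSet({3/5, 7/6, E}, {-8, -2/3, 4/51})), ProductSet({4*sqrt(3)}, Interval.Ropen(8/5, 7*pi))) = ProductSet({4*sqrt(3)}, Interval.Ropen(8/5, 7*pi))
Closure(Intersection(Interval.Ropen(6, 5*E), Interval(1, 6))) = {6}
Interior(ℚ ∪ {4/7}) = ∅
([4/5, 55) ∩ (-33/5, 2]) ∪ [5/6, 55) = [4/5, 55)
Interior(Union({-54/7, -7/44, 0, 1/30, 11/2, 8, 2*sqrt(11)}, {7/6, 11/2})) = EmptySet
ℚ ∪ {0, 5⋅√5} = ℚ ∪ {5⋅√5}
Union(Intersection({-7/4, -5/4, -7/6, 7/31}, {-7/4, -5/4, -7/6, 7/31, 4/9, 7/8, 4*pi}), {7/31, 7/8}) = {-7/4, -5/4, -7/6, 7/31, 7/8}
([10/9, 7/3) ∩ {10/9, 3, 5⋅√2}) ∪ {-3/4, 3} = {-3/4, 10/9, 3}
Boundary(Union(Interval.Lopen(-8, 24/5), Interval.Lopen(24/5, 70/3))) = {-8, 70/3}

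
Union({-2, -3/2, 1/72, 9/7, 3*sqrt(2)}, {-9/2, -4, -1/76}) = {-9/2, -4, -2, -3/2, -1/76, 1/72, 9/7, 3*sqrt(2)}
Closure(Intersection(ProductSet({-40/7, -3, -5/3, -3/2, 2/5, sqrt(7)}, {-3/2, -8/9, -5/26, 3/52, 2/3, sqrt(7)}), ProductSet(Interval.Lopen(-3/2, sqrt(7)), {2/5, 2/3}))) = ProductSet({2/5, sqrt(7)}, {2/3})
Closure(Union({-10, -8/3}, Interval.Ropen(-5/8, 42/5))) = Union({-10, -8/3}, Interval(-5/8, 42/5))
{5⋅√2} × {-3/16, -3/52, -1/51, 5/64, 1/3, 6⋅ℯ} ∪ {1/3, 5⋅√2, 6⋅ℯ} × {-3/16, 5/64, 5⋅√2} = ({5⋅√2} × {-3/16, -3/52, -1/51, 5/64, 1/3, 6⋅ℯ}) ∪ ({1/3, 5⋅√2, 6⋅ℯ} × {-3/16, 5/64, 5⋅√2})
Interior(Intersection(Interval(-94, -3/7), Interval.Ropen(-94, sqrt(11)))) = Interval.open(-94, -3/7)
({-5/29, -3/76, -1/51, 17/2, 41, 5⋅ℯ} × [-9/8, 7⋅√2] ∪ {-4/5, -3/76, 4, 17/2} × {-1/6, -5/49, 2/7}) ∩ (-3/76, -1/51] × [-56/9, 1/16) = {-1/51} × [-9/8, 1/16)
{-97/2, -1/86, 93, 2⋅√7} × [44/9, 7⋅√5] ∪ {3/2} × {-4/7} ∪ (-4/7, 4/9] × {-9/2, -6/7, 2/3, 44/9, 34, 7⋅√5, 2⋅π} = ({3/2} × {-4/7}) ∪ ({-97/2, -1/86, 93, 2⋅√7} × [44/9, 7⋅√5]) ∪ ((-4/7, 4/9] × {-9/2, -6/7, 2/3, 44/9, 34, 7⋅√5, 2⋅π})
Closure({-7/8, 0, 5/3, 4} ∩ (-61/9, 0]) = {-7/8, 0}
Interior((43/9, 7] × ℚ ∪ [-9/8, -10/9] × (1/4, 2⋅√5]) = ((43/9, 7] × (ℚ \ (-∞, ∞))) ∪ ((-9/8, -10/9) × (1/4, 2⋅√5))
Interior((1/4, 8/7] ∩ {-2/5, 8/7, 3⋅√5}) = ∅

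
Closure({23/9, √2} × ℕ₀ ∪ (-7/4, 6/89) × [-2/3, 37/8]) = ([-7/4, 6/89] × [-2/3, 37/8]) ∪ ({23/9, √2} × (ℕ₀ ∪ (ℕ₀ \ (-2/3, 37/8))))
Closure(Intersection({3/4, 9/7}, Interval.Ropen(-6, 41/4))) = {3/4, 9/7}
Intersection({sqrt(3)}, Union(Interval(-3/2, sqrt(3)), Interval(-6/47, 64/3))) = {sqrt(3)}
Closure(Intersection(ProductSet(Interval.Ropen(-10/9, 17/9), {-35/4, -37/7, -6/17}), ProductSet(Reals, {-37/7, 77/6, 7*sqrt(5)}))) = ProductSet(Interval(-10/9, 17/9), {-37/7})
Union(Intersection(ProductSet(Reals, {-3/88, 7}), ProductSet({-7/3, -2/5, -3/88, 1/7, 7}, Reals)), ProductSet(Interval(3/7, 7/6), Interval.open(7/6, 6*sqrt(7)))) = Union(ProductSet({-7/3, -2/5, -3/88, 1/7, 7}, {-3/88, 7}), ProductSet(Interval(3/7, 7/6), Interval.open(7/6, 6*sqrt(7))))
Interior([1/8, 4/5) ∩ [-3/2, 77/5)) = (1/8, 4/5)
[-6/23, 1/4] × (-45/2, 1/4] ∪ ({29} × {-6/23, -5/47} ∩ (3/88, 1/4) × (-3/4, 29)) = [-6/23, 1/4] × (-45/2, 1/4]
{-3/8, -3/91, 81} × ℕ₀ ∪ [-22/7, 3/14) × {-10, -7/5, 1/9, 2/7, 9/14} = ({-3/8, -3/91, 81} × ℕ₀) ∪ ([-22/7, 3/14) × {-10, -7/5, 1/9, 2/7, 9/14})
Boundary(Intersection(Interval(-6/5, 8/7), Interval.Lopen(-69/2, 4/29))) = {-6/5, 4/29}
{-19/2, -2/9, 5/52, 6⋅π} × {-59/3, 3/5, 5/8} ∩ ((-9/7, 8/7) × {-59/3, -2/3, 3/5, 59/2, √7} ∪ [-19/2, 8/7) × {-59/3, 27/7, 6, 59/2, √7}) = ({-2/9, 5/52} × {-59/3, 3/5}) ∪ ({-19/2, -2/9, 5/52} × {-59/3})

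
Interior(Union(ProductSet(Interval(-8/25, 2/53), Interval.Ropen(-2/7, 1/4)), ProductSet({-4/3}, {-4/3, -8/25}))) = ProductSet(Interval.open(-8/25, 2/53), Interval.open(-2/7, 1/4))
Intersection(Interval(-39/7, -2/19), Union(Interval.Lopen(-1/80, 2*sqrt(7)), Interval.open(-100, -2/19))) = Interval.Ropen(-39/7, -2/19)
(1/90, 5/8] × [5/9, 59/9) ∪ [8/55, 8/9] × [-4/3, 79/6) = ((1/90, 5/8] × [5/9, 59/9)) ∪ ([8/55, 8/9] × [-4/3, 79/6))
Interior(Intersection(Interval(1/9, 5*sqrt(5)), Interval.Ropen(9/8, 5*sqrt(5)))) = Interval.open(9/8, 5*sqrt(5))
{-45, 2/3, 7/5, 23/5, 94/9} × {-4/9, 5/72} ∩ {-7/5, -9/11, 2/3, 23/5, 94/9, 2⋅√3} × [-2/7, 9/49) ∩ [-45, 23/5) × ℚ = {2/3} × {5/72}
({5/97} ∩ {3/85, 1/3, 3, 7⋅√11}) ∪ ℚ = ℚ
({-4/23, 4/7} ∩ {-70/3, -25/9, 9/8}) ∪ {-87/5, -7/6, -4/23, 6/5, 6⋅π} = {-87/5, -7/6, -4/23, 6/5, 6⋅π}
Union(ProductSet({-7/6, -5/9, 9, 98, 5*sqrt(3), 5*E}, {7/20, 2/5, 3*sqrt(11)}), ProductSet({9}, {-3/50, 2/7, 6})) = Union(ProductSet({9}, {-3/50, 2/7, 6}), ProductSet({-7/6, -5/9, 9, 98, 5*sqrt(3), 5*E}, {7/20, 2/5, 3*sqrt(11)}))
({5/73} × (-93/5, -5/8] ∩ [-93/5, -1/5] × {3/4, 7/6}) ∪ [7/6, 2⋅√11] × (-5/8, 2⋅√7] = [7/6, 2⋅√11] × (-5/8, 2⋅√7]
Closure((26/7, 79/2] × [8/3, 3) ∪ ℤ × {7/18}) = (ℤ × {7/18}) ∪ ({26/7, 79/2} × [8/3, 3]) ∪ ([26/7, 79/2] × {8/3, 3}) ∪ ((26/7, 79/2] × [8/3, 3))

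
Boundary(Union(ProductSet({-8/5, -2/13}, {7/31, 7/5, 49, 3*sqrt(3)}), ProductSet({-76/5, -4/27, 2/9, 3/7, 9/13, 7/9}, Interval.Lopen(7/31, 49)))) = Union(ProductSet({-8/5, -2/13}, {7/31, 7/5, 49, 3*sqrt(3)}), ProductSet({-76/5, -4/27, 2/9, 3/7, 9/13, 7/9}, Interval(7/31, 49)))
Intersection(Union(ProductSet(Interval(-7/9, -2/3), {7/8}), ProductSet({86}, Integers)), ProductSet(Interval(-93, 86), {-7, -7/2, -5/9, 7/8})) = Union(ProductSet({86}, {-7}), ProductSet(Interval(-7/9, -2/3), {7/8}))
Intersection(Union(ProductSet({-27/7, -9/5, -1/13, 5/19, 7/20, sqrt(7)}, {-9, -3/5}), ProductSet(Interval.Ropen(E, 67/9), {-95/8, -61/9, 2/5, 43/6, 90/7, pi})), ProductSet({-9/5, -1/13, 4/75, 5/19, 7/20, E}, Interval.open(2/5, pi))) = EmptySet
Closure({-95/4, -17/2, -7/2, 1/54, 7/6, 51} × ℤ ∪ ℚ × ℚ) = ℝ × ℝ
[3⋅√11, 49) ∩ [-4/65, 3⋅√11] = {3⋅√11}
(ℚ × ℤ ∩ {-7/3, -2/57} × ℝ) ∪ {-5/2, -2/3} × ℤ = {-5/2, -7/3, -2/3, -2/57} × ℤ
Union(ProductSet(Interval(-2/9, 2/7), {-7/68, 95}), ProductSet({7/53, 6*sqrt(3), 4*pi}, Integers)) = Union(ProductSet({7/53, 6*sqrt(3), 4*pi}, Integers), ProductSet(Interval(-2/9, 2/7), {-7/68, 95}))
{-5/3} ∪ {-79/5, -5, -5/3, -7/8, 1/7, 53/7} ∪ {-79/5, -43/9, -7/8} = {-79/5, -5, -43/9, -5/3, -7/8, 1/7, 53/7}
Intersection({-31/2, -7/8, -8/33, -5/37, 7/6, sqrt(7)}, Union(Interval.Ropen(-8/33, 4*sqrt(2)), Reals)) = {-31/2, -7/8, -8/33, -5/37, 7/6, sqrt(7)}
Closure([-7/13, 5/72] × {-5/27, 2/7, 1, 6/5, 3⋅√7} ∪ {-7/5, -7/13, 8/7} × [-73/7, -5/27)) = ({-7/5, -7/13, 8/7} × [-73/7, -5/27]) ∪ ([-7/13, 5/72] × {-5/27, 2/7, 1, 6/5, 3⋅√7})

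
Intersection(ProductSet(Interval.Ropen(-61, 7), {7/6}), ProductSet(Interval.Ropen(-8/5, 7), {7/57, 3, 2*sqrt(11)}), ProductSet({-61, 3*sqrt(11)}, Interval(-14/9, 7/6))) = EmptySet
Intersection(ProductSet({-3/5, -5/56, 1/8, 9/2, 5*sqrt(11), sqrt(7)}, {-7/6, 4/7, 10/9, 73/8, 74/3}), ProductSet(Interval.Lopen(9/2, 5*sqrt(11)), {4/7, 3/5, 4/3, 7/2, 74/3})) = ProductSet({5*sqrt(11)}, {4/7, 74/3})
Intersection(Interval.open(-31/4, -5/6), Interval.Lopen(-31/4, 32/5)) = Interval.open(-31/4, -5/6)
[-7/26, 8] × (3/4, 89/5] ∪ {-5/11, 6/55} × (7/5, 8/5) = ({-5/11, 6/55} × (7/5, 8/5)) ∪ ([-7/26, 8] × (3/4, 89/5])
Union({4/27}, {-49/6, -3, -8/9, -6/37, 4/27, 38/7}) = {-49/6, -3, -8/9, -6/37, 4/27, 38/7}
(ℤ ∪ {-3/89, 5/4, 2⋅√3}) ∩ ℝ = ℤ ∪ {-3/89, 5/4, 2⋅√3}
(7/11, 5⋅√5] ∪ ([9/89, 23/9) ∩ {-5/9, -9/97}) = (7/11, 5⋅√5]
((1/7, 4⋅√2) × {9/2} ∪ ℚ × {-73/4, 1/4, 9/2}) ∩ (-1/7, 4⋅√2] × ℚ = ((1/7, 4⋅√2) × {9/2}) ∪ ((ℚ ∩ (-1/7, 4⋅√2]) × {-73/4, 1/4, 9/2})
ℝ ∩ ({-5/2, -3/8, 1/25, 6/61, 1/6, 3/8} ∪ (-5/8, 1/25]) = {-5/2, 6/61, 1/6, 3/8} ∪ (-5/8, 1/25]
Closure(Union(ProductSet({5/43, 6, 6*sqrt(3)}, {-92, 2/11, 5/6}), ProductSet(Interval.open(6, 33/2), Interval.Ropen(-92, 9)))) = Union(ProductSet({6, 33/2}, Interval(-92, 9)), ProductSet({5/43, 6, 6*sqrt(3)}, {-92, 2/11, 5/6}), ProductSet(Interval(6, 33/2), {-92, 9}), ProductSet(Interval.open(6, 33/2), Interval.Ropen(-92, 9)))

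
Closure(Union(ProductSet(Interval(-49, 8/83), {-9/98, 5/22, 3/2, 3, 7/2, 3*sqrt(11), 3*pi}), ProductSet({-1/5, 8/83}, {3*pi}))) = ProductSet(Interval(-49, 8/83), {-9/98, 5/22, 3/2, 3, 7/2, 3*sqrt(11), 3*pi})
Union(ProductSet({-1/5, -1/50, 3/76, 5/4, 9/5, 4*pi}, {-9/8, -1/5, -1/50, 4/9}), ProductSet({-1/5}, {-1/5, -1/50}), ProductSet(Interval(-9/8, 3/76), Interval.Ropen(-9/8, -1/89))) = Union(ProductSet({-1/5, -1/50, 3/76, 5/4, 9/5, 4*pi}, {-9/8, -1/5, -1/50, 4/9}), ProductSet(Interval(-9/8, 3/76), Interval.Ropen(-9/8, -1/89)))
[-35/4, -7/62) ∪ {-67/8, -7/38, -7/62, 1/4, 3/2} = [-35/4, -7/62] ∪ {1/4, 3/2}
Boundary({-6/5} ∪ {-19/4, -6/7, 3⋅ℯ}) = {-19/4, -6/5, -6/7, 3⋅ℯ}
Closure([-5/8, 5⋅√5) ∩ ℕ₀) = {0, 1, …, 11}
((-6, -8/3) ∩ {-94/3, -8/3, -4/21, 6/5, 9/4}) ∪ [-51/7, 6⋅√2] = [-51/7, 6⋅√2]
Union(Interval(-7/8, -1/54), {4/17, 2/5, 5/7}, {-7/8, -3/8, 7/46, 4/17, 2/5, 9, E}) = Union({7/46, 4/17, 2/5, 5/7, 9, E}, Interval(-7/8, -1/54))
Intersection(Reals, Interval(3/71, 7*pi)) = Interval(3/71, 7*pi)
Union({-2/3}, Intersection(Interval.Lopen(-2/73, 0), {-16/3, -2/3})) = {-2/3}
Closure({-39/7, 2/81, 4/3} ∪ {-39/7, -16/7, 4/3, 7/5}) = {-39/7, -16/7, 2/81, 4/3, 7/5}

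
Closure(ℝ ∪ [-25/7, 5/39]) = (-∞, ∞)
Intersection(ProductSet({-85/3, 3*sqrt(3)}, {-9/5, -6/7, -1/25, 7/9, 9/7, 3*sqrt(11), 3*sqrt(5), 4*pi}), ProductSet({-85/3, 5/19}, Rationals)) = ProductSet({-85/3}, {-9/5, -6/7, -1/25, 7/9, 9/7})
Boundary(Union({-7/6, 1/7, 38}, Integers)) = Union({-7/6, 1/7}, Integers)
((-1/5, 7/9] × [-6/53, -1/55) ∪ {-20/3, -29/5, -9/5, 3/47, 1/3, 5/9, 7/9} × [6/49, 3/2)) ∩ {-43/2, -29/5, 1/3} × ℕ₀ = {-29/5, 1/3} × {1}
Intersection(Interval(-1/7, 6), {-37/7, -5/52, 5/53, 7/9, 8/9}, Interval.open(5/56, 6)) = {5/53, 7/9, 8/9}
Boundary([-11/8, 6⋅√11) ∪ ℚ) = (-∞, -11/8] ∪ [6⋅√11, ∞)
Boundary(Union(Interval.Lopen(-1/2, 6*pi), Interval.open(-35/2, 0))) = {-35/2, 6*pi}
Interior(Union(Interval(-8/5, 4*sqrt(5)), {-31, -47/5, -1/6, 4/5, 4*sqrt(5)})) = Interval.open(-8/5, 4*sqrt(5))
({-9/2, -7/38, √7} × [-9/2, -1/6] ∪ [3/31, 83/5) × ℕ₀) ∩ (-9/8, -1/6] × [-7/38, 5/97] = {-7/38} × [-7/38, -1/6]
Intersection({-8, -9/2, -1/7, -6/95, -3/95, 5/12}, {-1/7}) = {-1/7}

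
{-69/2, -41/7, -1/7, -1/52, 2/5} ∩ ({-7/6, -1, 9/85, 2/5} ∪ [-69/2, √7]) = {-69/2, -41/7, -1/7, -1/52, 2/5}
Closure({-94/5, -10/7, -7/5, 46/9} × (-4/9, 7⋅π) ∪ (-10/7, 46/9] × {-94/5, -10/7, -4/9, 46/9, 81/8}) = ([-10/7, 46/9] × {-94/5, -10/7, -4/9, 46/9, 81/8}) ∪ ({-94/5, -10/7, -7/5, 46/9} × [-4/9, 7⋅π])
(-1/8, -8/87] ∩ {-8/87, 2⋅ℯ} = {-8/87}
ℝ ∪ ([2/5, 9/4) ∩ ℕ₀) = ℝ ∪ {1, 2}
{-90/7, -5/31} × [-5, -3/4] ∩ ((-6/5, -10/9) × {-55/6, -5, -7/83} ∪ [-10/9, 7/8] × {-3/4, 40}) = {-5/31} × {-3/4}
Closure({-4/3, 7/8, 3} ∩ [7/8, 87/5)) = {7/8, 3}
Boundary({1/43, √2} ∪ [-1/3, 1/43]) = {-1/3, 1/43, √2}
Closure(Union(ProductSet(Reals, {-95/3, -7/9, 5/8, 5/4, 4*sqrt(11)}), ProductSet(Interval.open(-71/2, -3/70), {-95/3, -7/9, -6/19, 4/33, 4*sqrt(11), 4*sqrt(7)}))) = Union(ProductSet(Interval(-71/2, -3/70), {-95/3, -7/9, -6/19, 4/33, 4*sqrt(11), 4*sqrt(7)}), ProductSet(Reals, {-95/3, -7/9, 5/8, 5/4, 4*sqrt(11)}))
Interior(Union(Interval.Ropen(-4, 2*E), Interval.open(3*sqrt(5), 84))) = Union(Interval.open(-4, 2*E), Interval.open(3*sqrt(5), 84))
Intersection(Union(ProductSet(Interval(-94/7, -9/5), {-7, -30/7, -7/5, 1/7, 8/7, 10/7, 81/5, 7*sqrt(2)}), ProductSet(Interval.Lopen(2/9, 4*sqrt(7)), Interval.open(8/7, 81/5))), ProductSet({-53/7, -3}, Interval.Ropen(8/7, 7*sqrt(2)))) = ProductSet({-53/7, -3}, {8/7, 10/7})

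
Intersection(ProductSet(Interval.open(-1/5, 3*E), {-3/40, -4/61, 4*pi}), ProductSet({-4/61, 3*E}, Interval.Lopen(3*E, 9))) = EmptySet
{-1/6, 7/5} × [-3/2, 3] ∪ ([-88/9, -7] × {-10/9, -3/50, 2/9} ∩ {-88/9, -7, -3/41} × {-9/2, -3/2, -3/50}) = ({-88/9, -7} × {-3/50}) ∪ ({-1/6, 7/5} × [-3/2, 3])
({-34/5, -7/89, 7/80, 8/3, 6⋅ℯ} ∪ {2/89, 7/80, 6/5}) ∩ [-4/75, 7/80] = {2/89, 7/80}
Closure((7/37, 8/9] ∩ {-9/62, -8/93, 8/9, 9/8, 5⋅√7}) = {8/9}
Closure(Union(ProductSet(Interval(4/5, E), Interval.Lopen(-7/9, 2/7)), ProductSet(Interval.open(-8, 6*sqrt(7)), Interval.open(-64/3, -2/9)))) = Union(ProductSet({-8, 6*sqrt(7)}, Interval(-64/3, -2/9)), ProductSet(Interval(-8, 6*sqrt(7)), {-64/3}), ProductSet(Interval.open(-8, 6*sqrt(7)), Interval.open(-64/3, -2/9)), ProductSet(Interval(4/5, E), Interval.Lopen(-7/9, 2/7)), ProductSet(Union(Interval(-8, 4/5), Interval(E, 6*sqrt(7))), {-64/3, -2/9}))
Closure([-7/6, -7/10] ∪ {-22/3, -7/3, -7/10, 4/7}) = {-22/3, -7/3, 4/7} ∪ [-7/6, -7/10]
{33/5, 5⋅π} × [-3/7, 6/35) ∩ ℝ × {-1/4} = {33/5, 5⋅π} × {-1/4}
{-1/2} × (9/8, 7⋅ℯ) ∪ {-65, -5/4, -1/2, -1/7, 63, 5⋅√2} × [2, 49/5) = ({-1/2} × (9/8, 7⋅ℯ)) ∪ ({-65, -5/4, -1/2, -1/7, 63, 5⋅√2} × [2, 49/5))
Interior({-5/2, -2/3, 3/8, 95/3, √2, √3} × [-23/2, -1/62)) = ∅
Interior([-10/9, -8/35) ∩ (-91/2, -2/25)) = (-10/9, -8/35)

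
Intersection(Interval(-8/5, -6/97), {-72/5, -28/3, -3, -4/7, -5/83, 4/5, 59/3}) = {-4/7}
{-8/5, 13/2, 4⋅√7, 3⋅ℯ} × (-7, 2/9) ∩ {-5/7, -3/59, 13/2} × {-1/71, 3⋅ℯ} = {13/2} × {-1/71}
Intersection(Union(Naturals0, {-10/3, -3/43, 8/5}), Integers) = Naturals0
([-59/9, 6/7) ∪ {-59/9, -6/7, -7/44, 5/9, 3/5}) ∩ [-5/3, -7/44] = [-5/3, -7/44]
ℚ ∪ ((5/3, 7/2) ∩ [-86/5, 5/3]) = ℚ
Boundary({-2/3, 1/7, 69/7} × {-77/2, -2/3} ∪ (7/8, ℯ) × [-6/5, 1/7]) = ({-2/3, 1/7, 69/7} × {-77/2, -2/3}) ∪ ({7/8, ℯ} × [-6/5, 1/7]) ∪ ([7/8, ℯ] × {-6/5, 1/7})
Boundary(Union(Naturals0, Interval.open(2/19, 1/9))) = Union(Complement(Naturals0, Interval.open(2/19, 1/9)), {2/19, 1/9})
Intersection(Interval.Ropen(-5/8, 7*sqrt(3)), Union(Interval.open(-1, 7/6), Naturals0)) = Union(Interval.Ropen(-5/8, 7/6), Range(0, 13, 1))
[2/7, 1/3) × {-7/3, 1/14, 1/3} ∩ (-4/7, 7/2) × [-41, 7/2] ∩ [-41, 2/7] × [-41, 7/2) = {2/7} × {-7/3, 1/14, 1/3}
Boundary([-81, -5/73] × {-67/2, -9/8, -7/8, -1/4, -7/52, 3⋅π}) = [-81, -5/73] × {-67/2, -9/8, -7/8, -1/4, -7/52, 3⋅π}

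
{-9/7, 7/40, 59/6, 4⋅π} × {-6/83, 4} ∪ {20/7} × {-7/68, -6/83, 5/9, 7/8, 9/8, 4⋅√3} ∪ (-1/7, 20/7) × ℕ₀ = ((-1/7, 20/7) × ℕ₀) ∪ ({-9/7, 7/40, 59/6, 4⋅π} × {-6/83, 4}) ∪ ({20/7} × {-7/68, -6/83, 5/9, 7/8, 9/8, 4⋅√3})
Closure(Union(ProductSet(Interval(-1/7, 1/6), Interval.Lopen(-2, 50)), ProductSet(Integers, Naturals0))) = Union(ProductSet(Integers, Naturals0), ProductSet(Interval(-1/7, 1/6), Interval(-2, 50)))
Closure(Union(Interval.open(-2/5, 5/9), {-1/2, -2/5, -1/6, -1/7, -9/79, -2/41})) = Union({-1/2}, Interval(-2/5, 5/9))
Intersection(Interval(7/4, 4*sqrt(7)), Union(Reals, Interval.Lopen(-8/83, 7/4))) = Interval(7/4, 4*sqrt(7))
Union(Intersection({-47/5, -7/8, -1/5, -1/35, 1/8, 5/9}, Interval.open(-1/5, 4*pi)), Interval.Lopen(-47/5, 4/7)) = Interval.Lopen(-47/5, 4/7)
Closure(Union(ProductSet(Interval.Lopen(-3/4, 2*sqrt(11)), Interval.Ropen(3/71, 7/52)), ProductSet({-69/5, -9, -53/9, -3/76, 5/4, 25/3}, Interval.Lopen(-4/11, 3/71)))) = Union(ProductSet({-3/4, 2*sqrt(11)}, Interval(3/71, 7/52)), ProductSet({-69/5, -9, -53/9, -3/76, 5/4, 25/3}, Interval(-4/11, 3/71)), ProductSet(Interval(-3/4, 2*sqrt(11)), {3/71, 7/52}), ProductSet(Interval.Lopen(-3/4, 2*sqrt(11)), Interval.Ropen(3/71, 7/52)))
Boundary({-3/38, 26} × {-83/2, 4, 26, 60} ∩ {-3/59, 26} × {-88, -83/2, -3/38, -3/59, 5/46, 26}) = {26} × {-83/2, 26}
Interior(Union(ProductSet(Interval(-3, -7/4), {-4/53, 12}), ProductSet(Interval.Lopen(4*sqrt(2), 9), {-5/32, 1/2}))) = EmptySet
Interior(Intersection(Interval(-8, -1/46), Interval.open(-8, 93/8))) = Interval.open(-8, -1/46)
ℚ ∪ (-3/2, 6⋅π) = ℚ ∪ [-3/2, 6⋅π)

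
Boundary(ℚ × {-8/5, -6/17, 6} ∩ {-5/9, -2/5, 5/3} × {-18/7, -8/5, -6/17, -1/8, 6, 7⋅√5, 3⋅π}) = {-5/9, -2/5, 5/3} × {-8/5, -6/17, 6}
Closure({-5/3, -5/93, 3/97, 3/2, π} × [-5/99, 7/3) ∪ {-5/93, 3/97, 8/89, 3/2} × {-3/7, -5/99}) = ({-5/93, 3/97, 8/89, 3/2} × {-3/7, -5/99}) ∪ ({-5/3, -5/93, 3/97, 3/2, π} × [-5/99, 7/3])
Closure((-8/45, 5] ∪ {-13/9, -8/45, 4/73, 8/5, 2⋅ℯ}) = {-13/9, 2⋅ℯ} ∪ [-8/45, 5]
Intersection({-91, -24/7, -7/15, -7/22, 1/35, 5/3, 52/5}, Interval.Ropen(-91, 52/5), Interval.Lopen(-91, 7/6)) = {-24/7, -7/15, -7/22, 1/35}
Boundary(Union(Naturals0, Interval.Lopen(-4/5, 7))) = Union(Complement(Naturals0, Interval.open(-4/5, 7)), {-4/5})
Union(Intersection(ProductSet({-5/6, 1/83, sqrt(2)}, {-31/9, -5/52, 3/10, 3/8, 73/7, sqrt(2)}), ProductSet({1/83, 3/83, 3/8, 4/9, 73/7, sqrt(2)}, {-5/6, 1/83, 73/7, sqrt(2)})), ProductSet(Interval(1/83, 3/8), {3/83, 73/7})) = Union(ProductSet({1/83, sqrt(2)}, {73/7, sqrt(2)}), ProductSet(Interval(1/83, 3/8), {3/83, 73/7}))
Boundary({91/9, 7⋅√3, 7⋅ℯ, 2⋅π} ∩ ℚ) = {91/9}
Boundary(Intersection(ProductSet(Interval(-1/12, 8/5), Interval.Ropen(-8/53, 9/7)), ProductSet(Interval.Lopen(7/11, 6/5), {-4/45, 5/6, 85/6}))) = ProductSet(Interval(7/11, 6/5), {-4/45, 5/6})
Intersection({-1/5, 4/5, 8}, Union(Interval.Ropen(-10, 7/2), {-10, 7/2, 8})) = {-1/5, 4/5, 8}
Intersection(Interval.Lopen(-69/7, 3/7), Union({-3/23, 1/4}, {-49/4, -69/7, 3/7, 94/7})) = {-3/23, 1/4, 3/7}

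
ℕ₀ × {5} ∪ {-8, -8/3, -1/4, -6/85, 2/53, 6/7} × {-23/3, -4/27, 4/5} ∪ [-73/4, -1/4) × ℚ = (ℕ₀ × {5}) ∪ ([-73/4, -1/4) × ℚ) ∪ ({-8, -8/3, -1/4, -6/85, 2/53, 6/7} × {-23/3, -4/27, 4/5})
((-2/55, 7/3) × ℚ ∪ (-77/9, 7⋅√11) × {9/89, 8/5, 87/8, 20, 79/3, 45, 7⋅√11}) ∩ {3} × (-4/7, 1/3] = {3} × {9/89}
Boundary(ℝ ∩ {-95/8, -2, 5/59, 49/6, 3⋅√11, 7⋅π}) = {-95/8, -2, 5/59, 49/6, 3⋅√11, 7⋅π}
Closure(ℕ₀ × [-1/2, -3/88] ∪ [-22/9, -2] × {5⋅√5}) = (ℕ₀ × [-1/2, -3/88]) ∪ ([-22/9, -2] × {5⋅√5})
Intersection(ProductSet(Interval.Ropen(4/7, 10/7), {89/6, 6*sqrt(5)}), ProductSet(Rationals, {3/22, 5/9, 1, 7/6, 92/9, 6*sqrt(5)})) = ProductSet(Intersection(Interval.Ropen(4/7, 10/7), Rationals), {6*sqrt(5)})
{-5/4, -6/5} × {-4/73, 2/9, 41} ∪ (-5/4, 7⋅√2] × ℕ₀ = ({-5/4, -6/5} × {-4/73, 2/9, 41}) ∪ ((-5/4, 7⋅√2] × ℕ₀)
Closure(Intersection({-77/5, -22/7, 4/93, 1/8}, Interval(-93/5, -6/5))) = {-77/5, -22/7}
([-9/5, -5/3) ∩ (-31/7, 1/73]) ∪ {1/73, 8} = [-9/5, -5/3) ∪ {1/73, 8}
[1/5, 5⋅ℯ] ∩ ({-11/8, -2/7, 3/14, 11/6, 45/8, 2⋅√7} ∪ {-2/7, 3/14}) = {3/14, 11/6, 45/8, 2⋅√7}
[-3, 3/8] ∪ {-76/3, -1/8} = {-76/3} ∪ [-3, 3/8]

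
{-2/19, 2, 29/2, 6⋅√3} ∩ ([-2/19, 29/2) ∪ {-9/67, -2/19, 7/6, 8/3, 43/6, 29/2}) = {-2/19, 2, 29/2, 6⋅√3}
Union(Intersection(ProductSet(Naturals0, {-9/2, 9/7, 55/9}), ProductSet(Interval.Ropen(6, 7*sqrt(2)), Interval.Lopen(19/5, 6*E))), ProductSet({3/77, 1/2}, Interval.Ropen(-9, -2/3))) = Union(ProductSet({3/77, 1/2}, Interval.Ropen(-9, -2/3)), ProductSet(Range(6, 10, 1), {55/9}))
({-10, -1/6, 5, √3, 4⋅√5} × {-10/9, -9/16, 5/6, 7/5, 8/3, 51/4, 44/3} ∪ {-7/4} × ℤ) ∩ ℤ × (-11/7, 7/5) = {-10, 5} × {-10/9, -9/16, 5/6}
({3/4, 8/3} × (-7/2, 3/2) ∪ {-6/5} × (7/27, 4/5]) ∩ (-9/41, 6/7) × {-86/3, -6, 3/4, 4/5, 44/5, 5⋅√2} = {3/4} × {3/4, 4/5}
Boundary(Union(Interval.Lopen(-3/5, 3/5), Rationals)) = Union(Interval(-oo, -3/5), Interval(3/5, oo))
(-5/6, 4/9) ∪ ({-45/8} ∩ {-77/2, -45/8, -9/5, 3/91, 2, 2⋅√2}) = {-45/8} ∪ (-5/6, 4/9)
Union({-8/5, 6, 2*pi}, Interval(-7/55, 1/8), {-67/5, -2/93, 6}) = Union({-67/5, -8/5, 6, 2*pi}, Interval(-7/55, 1/8))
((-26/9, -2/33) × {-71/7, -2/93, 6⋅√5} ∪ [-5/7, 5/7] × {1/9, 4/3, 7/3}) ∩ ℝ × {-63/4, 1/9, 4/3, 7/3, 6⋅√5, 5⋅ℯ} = ([-5/7, 5/7] × {1/9, 4/3, 7/3}) ∪ ((-26/9, -2/33) × {6⋅√5})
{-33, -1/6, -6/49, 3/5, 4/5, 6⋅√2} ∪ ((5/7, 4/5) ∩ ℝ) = {-33, -1/6, -6/49, 3/5, 6⋅√2} ∪ (5/7, 4/5]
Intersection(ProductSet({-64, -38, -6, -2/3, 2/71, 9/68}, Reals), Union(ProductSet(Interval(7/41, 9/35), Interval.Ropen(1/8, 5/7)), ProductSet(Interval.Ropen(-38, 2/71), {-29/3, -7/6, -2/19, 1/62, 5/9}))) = ProductSet({-38, -6, -2/3}, {-29/3, -7/6, -2/19, 1/62, 5/9})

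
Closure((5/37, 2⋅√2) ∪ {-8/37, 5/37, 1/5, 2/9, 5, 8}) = {-8/37, 5, 8} ∪ [5/37, 2⋅√2]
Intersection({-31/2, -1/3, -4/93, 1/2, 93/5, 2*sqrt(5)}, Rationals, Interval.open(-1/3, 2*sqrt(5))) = {-4/93, 1/2}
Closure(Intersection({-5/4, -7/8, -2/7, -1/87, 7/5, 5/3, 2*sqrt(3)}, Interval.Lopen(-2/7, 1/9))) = {-1/87}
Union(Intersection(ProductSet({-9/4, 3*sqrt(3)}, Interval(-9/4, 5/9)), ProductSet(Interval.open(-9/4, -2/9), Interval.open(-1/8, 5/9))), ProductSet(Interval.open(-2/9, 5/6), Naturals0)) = ProductSet(Interval.open(-2/9, 5/6), Naturals0)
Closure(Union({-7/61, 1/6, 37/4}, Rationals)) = Reals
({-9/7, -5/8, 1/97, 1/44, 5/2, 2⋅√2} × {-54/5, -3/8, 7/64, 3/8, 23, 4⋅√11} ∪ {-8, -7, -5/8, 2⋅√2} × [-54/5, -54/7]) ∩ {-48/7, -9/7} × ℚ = {-9/7} × {-54/5, -3/8, 7/64, 3/8, 23}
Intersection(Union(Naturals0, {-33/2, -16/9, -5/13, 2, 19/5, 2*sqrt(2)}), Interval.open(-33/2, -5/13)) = {-16/9}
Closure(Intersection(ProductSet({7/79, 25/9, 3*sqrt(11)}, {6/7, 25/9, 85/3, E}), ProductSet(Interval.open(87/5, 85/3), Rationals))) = EmptySet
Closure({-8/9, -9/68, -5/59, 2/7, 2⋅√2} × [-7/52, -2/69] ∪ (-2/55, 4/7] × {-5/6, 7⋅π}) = ([-2/55, 4/7] × {-5/6, 7⋅π}) ∪ ({-8/9, -9/68, -5/59, 2/7, 2⋅√2} × [-7/52, -2/69])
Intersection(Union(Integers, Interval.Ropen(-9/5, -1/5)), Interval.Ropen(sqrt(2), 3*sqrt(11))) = Range(2, 10, 1)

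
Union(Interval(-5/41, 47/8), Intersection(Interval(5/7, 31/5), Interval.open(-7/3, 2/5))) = Interval(-5/41, 47/8)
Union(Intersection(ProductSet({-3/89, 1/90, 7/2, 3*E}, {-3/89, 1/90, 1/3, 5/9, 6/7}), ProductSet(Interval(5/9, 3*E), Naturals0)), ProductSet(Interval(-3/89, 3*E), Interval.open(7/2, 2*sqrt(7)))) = ProductSet(Interval(-3/89, 3*E), Interval.open(7/2, 2*sqrt(7)))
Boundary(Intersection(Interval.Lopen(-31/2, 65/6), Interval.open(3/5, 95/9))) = {3/5, 95/9}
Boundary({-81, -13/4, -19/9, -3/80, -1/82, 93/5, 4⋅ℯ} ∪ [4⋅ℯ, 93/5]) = {-81, -13/4, -19/9, -3/80, -1/82, 93/5, 4⋅ℯ}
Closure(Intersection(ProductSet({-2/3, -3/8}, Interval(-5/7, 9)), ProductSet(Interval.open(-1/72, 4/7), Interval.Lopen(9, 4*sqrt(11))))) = EmptySet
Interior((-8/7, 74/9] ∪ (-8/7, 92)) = (-8/7, 92)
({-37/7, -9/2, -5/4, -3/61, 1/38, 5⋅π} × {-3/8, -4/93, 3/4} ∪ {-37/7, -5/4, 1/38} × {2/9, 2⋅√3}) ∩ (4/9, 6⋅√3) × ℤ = ∅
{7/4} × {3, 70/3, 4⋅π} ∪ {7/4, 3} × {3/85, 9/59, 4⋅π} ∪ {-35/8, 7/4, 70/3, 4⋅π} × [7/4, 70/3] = ({7/4, 3} × {3/85, 9/59, 4⋅π}) ∪ ({-35/8, 7/4, 70/3, 4⋅π} × [7/4, 70/3])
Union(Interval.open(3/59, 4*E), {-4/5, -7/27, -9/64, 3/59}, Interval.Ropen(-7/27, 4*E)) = Union({-4/5}, Interval.Ropen(-7/27, 4*E))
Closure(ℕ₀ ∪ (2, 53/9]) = ℕ₀ ∪ [2, 53/9] ∪ (ℕ₀ \ (2, 53/9))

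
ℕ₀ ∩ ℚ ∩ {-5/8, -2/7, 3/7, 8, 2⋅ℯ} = {8}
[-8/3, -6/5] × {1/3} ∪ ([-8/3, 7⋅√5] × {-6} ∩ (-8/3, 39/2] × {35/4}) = [-8/3, -6/5] × {1/3}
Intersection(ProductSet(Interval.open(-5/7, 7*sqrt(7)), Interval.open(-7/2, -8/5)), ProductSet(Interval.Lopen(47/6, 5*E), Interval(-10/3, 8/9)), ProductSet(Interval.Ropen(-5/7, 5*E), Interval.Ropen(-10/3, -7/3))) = ProductSet(Interval.open(47/6, 5*E), Interval.Ropen(-10/3, -7/3))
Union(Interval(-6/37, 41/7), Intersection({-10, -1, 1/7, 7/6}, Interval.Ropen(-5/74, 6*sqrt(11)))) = Interval(-6/37, 41/7)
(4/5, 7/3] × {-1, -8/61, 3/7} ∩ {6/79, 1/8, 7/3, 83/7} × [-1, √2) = {7/3} × {-1, -8/61, 3/7}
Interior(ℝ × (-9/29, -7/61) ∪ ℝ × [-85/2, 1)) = ℝ × (-85/2, 1)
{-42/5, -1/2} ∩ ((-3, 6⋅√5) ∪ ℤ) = {-1/2}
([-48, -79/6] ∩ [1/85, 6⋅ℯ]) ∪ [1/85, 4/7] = [1/85, 4/7]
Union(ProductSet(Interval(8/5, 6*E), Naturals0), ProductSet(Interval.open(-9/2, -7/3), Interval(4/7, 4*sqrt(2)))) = Union(ProductSet(Interval.open(-9/2, -7/3), Interval(4/7, 4*sqrt(2))), ProductSet(Interval(8/5, 6*E), Naturals0))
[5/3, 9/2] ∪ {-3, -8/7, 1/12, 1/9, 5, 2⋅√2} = {-3, -8/7, 1/12, 1/9, 5} ∪ [5/3, 9/2]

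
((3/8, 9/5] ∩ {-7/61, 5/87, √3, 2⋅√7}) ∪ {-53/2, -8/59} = {-53/2, -8/59, √3}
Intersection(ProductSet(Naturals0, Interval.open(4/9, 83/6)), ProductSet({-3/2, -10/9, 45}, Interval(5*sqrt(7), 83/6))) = ProductSet({45}, Interval.Ropen(5*sqrt(7), 83/6))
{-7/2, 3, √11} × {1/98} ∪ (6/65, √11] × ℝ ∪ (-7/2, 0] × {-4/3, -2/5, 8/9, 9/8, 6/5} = ({-7/2, 3, √11} × {1/98}) ∪ ((6/65, √11] × ℝ) ∪ ((-7/2, 0] × {-4/3, -2/5, 8/9, 9/8, 6/5})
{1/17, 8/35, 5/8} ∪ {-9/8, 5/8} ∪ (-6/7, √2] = {-9/8} ∪ (-6/7, √2]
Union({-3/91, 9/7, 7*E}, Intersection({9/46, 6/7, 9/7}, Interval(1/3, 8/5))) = {-3/91, 6/7, 9/7, 7*E}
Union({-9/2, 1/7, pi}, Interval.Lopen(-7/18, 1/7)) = Union({-9/2, pi}, Interval.Lopen(-7/18, 1/7))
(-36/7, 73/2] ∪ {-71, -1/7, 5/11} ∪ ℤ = ℤ ∪ (-36/7, 73/2]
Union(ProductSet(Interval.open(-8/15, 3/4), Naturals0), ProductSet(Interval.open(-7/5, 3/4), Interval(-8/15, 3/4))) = Union(ProductSet(Interval.open(-7/5, 3/4), Interval(-8/15, 3/4)), ProductSet(Interval.open(-8/15, 3/4), Naturals0))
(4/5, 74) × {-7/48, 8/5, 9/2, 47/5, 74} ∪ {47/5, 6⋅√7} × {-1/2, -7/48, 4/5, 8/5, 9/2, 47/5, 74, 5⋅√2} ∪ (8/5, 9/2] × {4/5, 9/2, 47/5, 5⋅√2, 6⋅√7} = ((4/5, 74) × {-7/48, 8/5, 9/2, 47/5, 74}) ∪ ((8/5, 9/2] × {4/5, 9/2, 47/5, 5⋅√2, 6⋅√7}) ∪ ({47/5, 6⋅√7} × {-1/2, -7/48, 4/5, 8/5, 9/2, 47/5, 74, 5⋅√2})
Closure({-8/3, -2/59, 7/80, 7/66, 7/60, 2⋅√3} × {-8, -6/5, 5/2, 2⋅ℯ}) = {-8/3, -2/59, 7/80, 7/66, 7/60, 2⋅√3} × {-8, -6/5, 5/2, 2⋅ℯ}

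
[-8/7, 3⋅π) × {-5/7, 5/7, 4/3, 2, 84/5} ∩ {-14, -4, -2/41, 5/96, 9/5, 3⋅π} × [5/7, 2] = {-2/41, 5/96, 9/5} × {5/7, 4/3, 2}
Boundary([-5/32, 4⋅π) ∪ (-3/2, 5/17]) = {-3/2, 4⋅π}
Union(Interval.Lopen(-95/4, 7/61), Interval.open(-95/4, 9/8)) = Interval.open(-95/4, 9/8)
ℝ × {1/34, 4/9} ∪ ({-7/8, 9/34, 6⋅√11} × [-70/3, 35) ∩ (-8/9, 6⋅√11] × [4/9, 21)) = (ℝ × {1/34, 4/9}) ∪ ({-7/8, 9/34, 6⋅√11} × [4/9, 21))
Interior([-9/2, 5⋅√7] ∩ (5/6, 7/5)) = (5/6, 7/5)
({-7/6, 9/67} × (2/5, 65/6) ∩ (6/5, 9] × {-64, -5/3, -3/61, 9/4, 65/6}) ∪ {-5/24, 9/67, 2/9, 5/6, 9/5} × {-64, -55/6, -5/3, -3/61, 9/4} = {-5/24, 9/67, 2/9, 5/6, 9/5} × {-64, -55/6, -5/3, -3/61, 9/4}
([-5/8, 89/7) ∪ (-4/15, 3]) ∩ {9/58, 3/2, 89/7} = {9/58, 3/2}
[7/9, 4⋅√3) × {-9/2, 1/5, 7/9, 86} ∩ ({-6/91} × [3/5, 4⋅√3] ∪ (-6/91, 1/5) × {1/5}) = ∅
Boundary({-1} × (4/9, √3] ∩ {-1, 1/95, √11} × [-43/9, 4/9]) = ∅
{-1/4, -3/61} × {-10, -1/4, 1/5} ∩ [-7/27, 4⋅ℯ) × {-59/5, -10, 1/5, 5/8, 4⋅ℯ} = {-1/4, -3/61} × {-10, 1/5}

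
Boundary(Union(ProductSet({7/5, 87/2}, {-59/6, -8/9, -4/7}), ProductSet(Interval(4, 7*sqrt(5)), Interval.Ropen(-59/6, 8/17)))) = Union(ProductSet({7/5, 87/2}, {-59/6, -8/9, -4/7}), ProductSet({4, 7*sqrt(5)}, Interval(-59/6, 8/17)), ProductSet(Interval(4, 7*sqrt(5)), {-59/6, 8/17}))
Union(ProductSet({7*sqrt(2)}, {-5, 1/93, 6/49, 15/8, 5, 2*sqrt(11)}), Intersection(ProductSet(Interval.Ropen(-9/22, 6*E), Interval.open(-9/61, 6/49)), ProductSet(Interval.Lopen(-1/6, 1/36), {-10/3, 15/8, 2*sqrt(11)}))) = ProductSet({7*sqrt(2)}, {-5, 1/93, 6/49, 15/8, 5, 2*sqrt(11)})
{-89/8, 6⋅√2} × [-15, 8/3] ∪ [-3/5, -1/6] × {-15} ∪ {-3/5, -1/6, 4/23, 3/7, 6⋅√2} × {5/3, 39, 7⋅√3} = ([-3/5, -1/6] × {-15}) ∪ ({-89/8, 6⋅√2} × [-15, 8/3]) ∪ ({-3/5, -1/6, 4/23, 3/7, 6⋅√2} × {5/3, 39, 7⋅√3})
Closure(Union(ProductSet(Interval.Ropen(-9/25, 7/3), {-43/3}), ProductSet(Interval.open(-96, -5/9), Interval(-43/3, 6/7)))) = Union(ProductSet(Interval(-96, -5/9), Interval(-43/3, 6/7)), ProductSet(Interval(-9/25, 7/3), {-43/3}))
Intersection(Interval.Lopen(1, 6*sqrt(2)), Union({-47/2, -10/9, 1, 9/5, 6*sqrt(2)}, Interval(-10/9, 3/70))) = {9/5, 6*sqrt(2)}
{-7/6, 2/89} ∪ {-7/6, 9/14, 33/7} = {-7/6, 2/89, 9/14, 33/7}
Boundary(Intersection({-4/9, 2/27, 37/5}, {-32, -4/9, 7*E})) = {-4/9}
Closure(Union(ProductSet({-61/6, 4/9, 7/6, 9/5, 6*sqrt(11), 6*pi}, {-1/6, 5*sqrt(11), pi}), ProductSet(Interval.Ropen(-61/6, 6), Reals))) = Union(ProductSet({-61/6, 4/9, 7/6, 9/5, 6*sqrt(11), 6*pi}, {-1/6, 5*sqrt(11), pi}), ProductSet(Interval(-61/6, 6), Reals))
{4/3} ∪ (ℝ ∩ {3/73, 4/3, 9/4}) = {3/73, 4/3, 9/4}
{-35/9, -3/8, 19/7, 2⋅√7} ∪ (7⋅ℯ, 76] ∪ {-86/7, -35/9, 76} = {-86/7, -35/9, -3/8, 19/7, 2⋅√7} ∪ (7⋅ℯ, 76]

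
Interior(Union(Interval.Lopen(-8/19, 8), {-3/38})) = Interval.open(-8/19, 8)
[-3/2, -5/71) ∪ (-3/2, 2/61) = [-3/2, 2/61)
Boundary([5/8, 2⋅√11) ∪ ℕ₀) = {5/8, 2⋅√11} ∪ (ℕ₀ \ (5/8, 2⋅√11))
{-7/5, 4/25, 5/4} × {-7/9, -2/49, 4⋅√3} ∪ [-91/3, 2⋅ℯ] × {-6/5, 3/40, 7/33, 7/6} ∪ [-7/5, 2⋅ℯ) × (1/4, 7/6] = ({-7/5, 4/25, 5/4} × {-7/9, -2/49, 4⋅√3}) ∪ ([-91/3, 2⋅ℯ] × {-6/5, 3/40, 7/33, 7/6}) ∪ ([-7/5, 2⋅ℯ) × (1/4, 7/6])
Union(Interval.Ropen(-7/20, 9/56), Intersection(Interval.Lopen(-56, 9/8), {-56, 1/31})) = Interval.Ropen(-7/20, 9/56)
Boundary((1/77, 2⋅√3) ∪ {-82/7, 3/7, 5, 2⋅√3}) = {-82/7, 1/77, 5, 2⋅√3}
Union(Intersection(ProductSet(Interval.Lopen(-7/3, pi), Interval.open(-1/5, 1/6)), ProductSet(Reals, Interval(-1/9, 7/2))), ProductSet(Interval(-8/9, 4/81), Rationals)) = Union(ProductSet(Interval.Lopen(-7/3, pi), Interval.Ropen(-1/9, 1/6)), ProductSet(Interval(-8/9, 4/81), Rationals))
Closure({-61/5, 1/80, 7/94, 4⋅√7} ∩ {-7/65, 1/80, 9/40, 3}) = {1/80}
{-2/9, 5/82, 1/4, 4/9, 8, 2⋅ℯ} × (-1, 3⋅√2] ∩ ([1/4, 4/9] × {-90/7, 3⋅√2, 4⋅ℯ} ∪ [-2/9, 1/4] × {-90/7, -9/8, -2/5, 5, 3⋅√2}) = ({1/4, 4/9} × {3⋅√2}) ∪ ({-2/9, 5/82, 1/4} × {-2/5, 3⋅√2})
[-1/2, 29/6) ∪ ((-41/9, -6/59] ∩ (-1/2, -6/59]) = [-1/2, 29/6)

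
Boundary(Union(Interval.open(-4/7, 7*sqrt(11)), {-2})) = {-2, -4/7, 7*sqrt(11)}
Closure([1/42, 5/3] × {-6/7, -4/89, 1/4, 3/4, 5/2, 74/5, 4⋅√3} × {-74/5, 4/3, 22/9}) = [1/42, 5/3] × {-6/7, -4/89, 1/4, 3/4, 5/2, 74/5, 4⋅√3} × {-74/5, 4/3, 22/9}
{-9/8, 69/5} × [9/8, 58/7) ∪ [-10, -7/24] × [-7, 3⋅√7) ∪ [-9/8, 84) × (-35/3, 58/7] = ([-9/8, 84) × (-35/3, 58/7]) ∪ ([-10, -7/24] × [-7, 3⋅√7))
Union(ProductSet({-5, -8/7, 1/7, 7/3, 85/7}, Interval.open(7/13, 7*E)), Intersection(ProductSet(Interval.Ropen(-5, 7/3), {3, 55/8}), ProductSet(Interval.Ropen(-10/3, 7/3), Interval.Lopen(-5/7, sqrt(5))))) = ProductSet({-5, -8/7, 1/7, 7/3, 85/7}, Interval.open(7/13, 7*E))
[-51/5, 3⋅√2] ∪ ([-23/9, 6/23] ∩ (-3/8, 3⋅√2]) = [-51/5, 3⋅√2]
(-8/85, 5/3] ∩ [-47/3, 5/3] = (-8/85, 5/3]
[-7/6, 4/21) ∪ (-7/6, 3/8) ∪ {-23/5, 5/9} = {-23/5, 5/9} ∪ [-7/6, 3/8)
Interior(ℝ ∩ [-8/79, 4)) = (-8/79, 4)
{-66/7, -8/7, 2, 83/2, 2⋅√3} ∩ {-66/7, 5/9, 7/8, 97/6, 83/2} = {-66/7, 83/2}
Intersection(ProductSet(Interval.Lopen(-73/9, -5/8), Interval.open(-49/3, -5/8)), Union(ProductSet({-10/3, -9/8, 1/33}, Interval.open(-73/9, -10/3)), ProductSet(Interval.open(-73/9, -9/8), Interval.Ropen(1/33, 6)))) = ProductSet({-10/3, -9/8}, Interval.open(-73/9, -10/3))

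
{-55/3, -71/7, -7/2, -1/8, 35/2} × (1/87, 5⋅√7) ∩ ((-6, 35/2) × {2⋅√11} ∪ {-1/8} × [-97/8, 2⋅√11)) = ({-7/2, -1/8} × {2⋅√11}) ∪ ({-1/8} × (1/87, 2⋅√11))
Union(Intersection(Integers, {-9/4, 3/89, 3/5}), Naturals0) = Naturals0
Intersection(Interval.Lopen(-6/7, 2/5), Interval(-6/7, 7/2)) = Interval.Lopen(-6/7, 2/5)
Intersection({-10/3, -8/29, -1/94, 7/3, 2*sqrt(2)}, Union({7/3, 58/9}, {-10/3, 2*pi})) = {-10/3, 7/3}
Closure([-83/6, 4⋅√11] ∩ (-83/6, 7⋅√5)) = [-83/6, 4⋅√11]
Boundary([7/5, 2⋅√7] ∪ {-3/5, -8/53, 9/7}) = {-3/5, -8/53, 9/7, 7/5, 2⋅√7}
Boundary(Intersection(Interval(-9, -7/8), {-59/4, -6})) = {-6}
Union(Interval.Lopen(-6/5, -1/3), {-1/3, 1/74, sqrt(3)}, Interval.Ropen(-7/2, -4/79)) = Union({1/74, sqrt(3)}, Interval.Ropen(-7/2, -4/79))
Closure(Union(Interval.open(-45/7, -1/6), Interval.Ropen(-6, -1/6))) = Interval(-45/7, -1/6)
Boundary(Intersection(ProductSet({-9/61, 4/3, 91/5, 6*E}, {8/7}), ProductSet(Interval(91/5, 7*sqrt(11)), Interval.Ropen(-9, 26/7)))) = ProductSet({91/5}, {8/7})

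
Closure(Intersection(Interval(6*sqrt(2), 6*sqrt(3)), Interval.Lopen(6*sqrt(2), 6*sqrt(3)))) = Interval(6*sqrt(2), 6*sqrt(3))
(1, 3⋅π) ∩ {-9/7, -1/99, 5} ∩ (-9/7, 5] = {5}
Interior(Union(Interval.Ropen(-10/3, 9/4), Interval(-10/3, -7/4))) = Interval.open(-10/3, 9/4)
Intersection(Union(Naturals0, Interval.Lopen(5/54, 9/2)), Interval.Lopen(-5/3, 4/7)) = Union(Interval.Lopen(5/54, 4/7), Range(0, 1, 1))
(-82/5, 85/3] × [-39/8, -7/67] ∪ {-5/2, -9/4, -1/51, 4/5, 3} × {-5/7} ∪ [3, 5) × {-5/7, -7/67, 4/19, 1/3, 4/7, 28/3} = ((-82/5, 85/3] × [-39/8, -7/67]) ∪ ([3, 5) × {-5/7, -7/67, 4/19, 1/3, 4/7, 28/3})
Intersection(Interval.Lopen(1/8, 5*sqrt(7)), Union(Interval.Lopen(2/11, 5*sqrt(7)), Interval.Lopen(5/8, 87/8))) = Interval.Lopen(2/11, 5*sqrt(7))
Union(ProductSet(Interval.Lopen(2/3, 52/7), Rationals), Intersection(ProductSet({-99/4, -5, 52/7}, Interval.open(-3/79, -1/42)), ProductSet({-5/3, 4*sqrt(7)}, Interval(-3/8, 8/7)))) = ProductSet(Interval.Lopen(2/3, 52/7), Rationals)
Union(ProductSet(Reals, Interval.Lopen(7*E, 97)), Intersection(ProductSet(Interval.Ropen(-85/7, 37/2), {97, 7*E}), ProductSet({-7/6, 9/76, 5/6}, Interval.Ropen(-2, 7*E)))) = ProductSet(Reals, Interval.Lopen(7*E, 97))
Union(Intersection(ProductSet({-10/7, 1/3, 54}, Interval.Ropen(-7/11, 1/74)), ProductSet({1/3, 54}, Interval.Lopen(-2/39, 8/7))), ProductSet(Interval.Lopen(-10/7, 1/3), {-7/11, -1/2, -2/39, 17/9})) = Union(ProductSet({1/3, 54}, Interval.open(-2/39, 1/74)), ProductSet(Interval.Lopen(-10/7, 1/3), {-7/11, -1/2, -2/39, 17/9}))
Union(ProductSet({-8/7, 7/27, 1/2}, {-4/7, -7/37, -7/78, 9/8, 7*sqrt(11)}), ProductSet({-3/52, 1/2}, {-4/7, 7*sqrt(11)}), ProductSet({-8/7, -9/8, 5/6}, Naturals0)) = Union(ProductSet({-3/52, 1/2}, {-4/7, 7*sqrt(11)}), ProductSet({-8/7, -9/8, 5/6}, Naturals0), ProductSet({-8/7, 7/27, 1/2}, {-4/7, -7/37, -7/78, 9/8, 7*sqrt(11)}))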